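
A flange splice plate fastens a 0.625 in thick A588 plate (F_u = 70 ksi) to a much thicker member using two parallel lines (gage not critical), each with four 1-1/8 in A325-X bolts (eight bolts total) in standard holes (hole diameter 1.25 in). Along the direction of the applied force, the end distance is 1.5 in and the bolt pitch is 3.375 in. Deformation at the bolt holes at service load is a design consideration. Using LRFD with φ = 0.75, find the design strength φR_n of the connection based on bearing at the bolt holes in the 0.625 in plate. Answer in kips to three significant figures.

Per bolt r_n = 1.2 l_c t F_u ≤ 2.4 d t F_u; upper limit = 2.4 × 1.125 × 0.625 × 70 = 118.1 kips.
Edge bolt: l_c = 1.5 − 1.25/2 = 0.875 in → 1.2 × 0.875 × 0.625 × 70 = 45.94 → r_n = 45.94 kips.
Interior bolts: l_c = 3.375 − 1.25 = 2.125 in → 1.2 × 2.125 × 0.625 × 70 = 111.6 → r_n = 111.6 kips.
R_n = 2 × 45.94 + 6 × 111.6 = 761.2 kips.
Design strength φR_n = 0.75 × 761.2 = 571 kips.

571 kips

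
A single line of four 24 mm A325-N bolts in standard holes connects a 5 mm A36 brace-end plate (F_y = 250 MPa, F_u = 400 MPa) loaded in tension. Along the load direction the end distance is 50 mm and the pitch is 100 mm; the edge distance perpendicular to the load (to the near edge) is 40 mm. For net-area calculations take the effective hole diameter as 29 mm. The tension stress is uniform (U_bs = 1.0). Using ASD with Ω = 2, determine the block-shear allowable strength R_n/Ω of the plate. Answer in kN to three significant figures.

Shear plane L_v = 50 + 3·100 = 350 mm; A_gv = 350 × 5 = 1750 mm².
A_nv = (350 − 3.5·29) × 5 = 1242 mm².
A_nt = (40 − 0.5·29) × 5 = 127.5 mm².
0.6 F_u A_nv = 298.2 kN; 0.6 F_y A_gv = 262.5 kN → shear yielding governs the shear term.
R_n = 262.5 + 1.0 × 400 × 127.5 / 1000 = 313.5 kN.
Allowable strength R_n/Ω = 313.5 / 2 = 157 kN.

157 kN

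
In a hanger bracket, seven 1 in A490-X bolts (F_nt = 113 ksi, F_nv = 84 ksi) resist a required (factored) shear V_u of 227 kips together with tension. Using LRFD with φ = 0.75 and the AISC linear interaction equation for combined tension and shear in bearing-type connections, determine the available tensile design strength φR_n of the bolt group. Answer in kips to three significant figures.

A_b = π·1²/4 = 0.7854 in²; f_rv = 227 / (7 × 0.7854) = 41.29 ksi.
F'_nt = 1.3 F_nt − (F_nt / φF_nv) f_rv = 1.3·113 − (113/(0.75·84))·41.29 = 72.84 ksi, capped at F_nt → F'_nt = 72.84 ksi.
R_n = F'_nt · A_b · n = 72.84 × 0.7854 × 7 = 400.5 kips.
Design strength φR_n = 0.75 × 400.5 = 300 kips.

300 kips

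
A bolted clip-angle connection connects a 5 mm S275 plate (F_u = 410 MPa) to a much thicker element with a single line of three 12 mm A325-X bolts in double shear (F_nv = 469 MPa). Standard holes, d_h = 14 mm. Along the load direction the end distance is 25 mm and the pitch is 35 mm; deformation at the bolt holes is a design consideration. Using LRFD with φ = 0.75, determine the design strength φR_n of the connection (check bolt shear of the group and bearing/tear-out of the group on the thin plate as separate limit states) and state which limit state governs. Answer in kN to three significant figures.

111 kN (bearing governs)

Bolt shear: A_b = π·12²/4 = 113.1 mm²; R_n = 469 × 113.1 × 3 × 2 / 1000 = 318.3 kN → 0.75 × 318.3 = 239 kN.
Bearing (1.2 l_c t F_u ≤ 2.4 d t F_u): upper limit = 2.4·12·5·410 / 1000 = 59.04 kN.
  Edge l_c = 25 − 14/2 = 18 → r_n = 44.28 kN; interior l_c = 35 − 14 = 21 → r_n = 51.66 kN.
  R_n,bearing = 1·44.28 + 2·51.66 = 147.6 kN → 0.75 × 147.6 = 111 kN.
Bearing governs: 111 kN.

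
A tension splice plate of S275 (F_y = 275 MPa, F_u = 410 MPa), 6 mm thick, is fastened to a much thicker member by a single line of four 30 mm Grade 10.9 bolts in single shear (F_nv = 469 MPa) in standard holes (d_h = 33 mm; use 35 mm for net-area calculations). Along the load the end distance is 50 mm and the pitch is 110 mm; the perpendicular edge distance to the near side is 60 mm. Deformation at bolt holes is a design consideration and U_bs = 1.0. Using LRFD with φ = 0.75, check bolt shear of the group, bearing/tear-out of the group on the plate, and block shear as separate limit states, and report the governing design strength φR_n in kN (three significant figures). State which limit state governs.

361 kN (block shear governs)

Bolt shear: A_b = π·30²/4 = 706.9 mm²; R_n = 469 × 706.9 × 4 × 1 / 1000 = 1326 kN → 0.75 × 1326 = 995 kN.
Bearing: edge l_c = 33.5, r_n = 98.89 kN; interior l_c = 77, r_n = 177.1 kN; R_n = 98.89 + 3·177.1 = 630.3 kN → 473 kN.
Block shear: A_gv = 2280, A_nv = 1545, A_nt = 255 mm²; R_n = min(0.6F_uA_nv, 0.6F_yA_gv) + U_bs·F_u·A_nt = 480.8 kN → 361 kN.
Block shear governs: 361 kN.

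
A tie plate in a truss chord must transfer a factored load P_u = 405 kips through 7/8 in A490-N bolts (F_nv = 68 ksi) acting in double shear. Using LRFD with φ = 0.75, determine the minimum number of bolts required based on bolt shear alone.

A_b = π·0.875²/4 = 0.6013 in².
Per-bolt design strength φR_n = 0.75 × 68 × 0.6013 × 2 = 61.33 kips.
n ≥ 405 / 61.33 = 6.603 → use 7 bolts.

7 bolts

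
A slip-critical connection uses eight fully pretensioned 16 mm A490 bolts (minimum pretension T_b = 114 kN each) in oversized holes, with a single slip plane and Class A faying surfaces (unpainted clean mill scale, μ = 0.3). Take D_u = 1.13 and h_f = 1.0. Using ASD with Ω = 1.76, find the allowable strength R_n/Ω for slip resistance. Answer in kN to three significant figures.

R_n = μ · D_u · h_f · T_b · n_s · n_b = 0.3 × 1.13 × 1.0 × 114 × 1 × 8 = 309.2 kN.
Allowable strength R_n/Ω = 309.2 / 1.76 = 176 kN.

176 kN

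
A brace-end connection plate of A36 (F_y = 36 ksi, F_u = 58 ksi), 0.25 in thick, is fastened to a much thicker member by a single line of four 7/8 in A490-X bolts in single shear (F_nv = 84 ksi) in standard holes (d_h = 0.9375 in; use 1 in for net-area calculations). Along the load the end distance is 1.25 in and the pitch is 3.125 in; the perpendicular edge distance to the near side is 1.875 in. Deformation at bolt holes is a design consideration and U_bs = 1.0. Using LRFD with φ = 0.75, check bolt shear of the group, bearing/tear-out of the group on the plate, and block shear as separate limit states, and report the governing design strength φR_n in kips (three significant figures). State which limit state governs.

Bolt shear: A_b = π·0.875²/4 = 0.6013 in²; R_n = 84 × 0.6013 × 4 × 1 = 202 kips → 0.75 × 202 = 152 kips.
Bearing: edge l_c = 0.7812, r_n = 13.59 kips; interior l_c = 2.188, r_n = 30.45 kips; R_n = 13.59 + 3·30.45 = 104.9 kips → 78.7 kips.
Block shear: A_gv = 2.656, A_nv = 1.781, A_nt = 0.3438 in²; R_n = min(0.6F_uA_nv, 0.6F_yA_gv) + U_bs·F_u·A_nt = 77.31 kips → 58 kips.
Block shear governs: 58 kips.

58 kips (block shear governs)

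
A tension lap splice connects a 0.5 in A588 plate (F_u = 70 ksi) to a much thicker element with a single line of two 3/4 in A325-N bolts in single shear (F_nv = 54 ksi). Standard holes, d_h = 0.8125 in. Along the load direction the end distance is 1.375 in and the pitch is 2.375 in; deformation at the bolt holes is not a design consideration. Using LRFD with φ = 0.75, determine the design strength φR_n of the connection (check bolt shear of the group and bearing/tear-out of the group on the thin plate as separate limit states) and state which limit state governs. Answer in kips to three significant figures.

Bolt shear: A_b = π·0.75²/4 = 0.4418 in²; R_n = 54 × 0.4418 × 2 × 1 = 47.71 kips → 0.75 × 47.71 = 35.8 kips.
Bearing (1.5 l_c t F_u ≤ 3.0 d t F_u): upper limit = 3.0·0.75·0.5·70 = 78.75 kips.
  Edge l_c = 1.375 − 0.8125/2 = 0.9688 → r_n = 50.86 kips; interior l_c = 2.375 − 0.8125 = 1.562 → r_n = 78.75 kips.
  R_n,bearing = 1·50.86 + 1·78.75 = 129.6 kips → 0.75 × 129.6 = 97.2 kips.
Bolt shear governs: 35.8 kips.

35.8 kips (bolt shear governs)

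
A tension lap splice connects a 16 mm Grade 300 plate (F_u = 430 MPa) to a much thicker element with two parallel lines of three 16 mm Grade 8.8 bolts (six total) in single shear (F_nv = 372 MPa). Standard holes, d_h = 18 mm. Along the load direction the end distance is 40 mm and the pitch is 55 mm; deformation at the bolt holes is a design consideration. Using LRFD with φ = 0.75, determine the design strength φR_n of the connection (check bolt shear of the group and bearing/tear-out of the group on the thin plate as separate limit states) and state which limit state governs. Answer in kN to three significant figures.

Bolt shear: A_b = π·16²/4 = 201.1 mm²; R_n = 372 × 201.1 × 6 × 1 / 1000 = 448.8 kN → 0.75 × 448.8 = 337 kN.
Bearing (1.2 l_c t F_u ≤ 2.4 d t F_u): upper limit = 2.4·16·16·430 / 1000 = 264.2 kN.
  Edge l_c = 40 − 18/2 = 31 → r_n = 255.9 kN; interior l_c = 55 − 18 = 37 → r_n = 264.2 kN.
  R_n,bearing = 2·255.9 + 4·264.2 = 1569 kN → 0.75 × 1569 = 1180 kN.
Bolt shear governs: 337 kN.

337 kN (bolt shear governs)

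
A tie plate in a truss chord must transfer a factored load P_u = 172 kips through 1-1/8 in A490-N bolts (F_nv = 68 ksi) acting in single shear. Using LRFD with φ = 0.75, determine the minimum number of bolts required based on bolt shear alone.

A_b = π·1.125²/4 = 0.994 in².
Per-bolt design strength φR_n = 0.75 × 68 × 0.994 × 1 = 50.69 kips.
n ≥ 172 / 50.69 = 3.393 → use 4 bolts.

4 bolts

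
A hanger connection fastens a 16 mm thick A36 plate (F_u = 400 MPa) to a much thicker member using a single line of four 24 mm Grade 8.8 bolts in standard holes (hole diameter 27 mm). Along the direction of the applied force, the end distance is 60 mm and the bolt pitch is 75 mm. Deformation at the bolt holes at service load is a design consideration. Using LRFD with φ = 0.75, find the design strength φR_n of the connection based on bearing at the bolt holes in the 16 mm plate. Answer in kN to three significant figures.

1100 kN

Per bolt r_n = 1.2 l_c t F_u ≤ 2.4 d t F_u; upper limit = 2.4 × 24 × 16 × 400 / 1000 = 368.6 kN.
Edge bolt: l_c = 60 − 27/2 = 46.5 mm → 1.2 × 46.5 × 16 × 400 / 1000 = 357.1 → r_n = 357.1 kN.
Interior bolts: l_c = 75 − 27 = 48 mm → 1.2 × 48 × 16 × 400 / 1000 = 368.6 → r_n = 368.6 kN.
R_n = 1 × 357.1 + 3 × 368.6 = 1463 kN.
Design strength φR_n = 0.75 × 1463 = 1100 kN.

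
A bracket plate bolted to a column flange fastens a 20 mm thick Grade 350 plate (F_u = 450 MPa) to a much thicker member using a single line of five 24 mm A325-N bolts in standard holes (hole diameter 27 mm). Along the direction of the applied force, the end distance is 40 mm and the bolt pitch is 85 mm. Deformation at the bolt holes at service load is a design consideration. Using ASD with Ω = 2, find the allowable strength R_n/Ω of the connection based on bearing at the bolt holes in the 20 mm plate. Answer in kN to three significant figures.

1180 kN

Per bolt r_n = 1.2 l_c t F_u ≤ 2.4 d t F_u; upper limit = 2.4 × 24 × 20 × 450 / 1000 = 518.4 kN.
Edge bolt: l_c = 40 − 27/2 = 26.5 mm → 1.2 × 26.5 × 20 × 450 / 1000 = 286.2 → r_n = 286.2 kN.
Interior bolts: l_c = 85 − 27 = 58 mm → 1.2 × 58 × 20 × 450 / 1000 = 626.4 → r_n = 518.4 kN.
R_n = 1 × 286.2 + 4 × 518.4 = 2360 kN.
Allowable strength R_n/Ω = 2360 / 2 = 1180 kN.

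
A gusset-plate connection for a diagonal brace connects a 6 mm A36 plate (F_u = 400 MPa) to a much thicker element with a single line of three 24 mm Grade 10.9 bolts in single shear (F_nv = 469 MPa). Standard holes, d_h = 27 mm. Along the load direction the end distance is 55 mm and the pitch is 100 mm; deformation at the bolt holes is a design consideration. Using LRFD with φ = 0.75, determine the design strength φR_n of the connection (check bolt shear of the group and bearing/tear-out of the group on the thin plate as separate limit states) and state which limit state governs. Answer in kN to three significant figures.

297 kN (bearing governs)

Bolt shear: A_b = π·24²/4 = 452.4 mm²; R_n = 469 × 452.4 × 3 × 1 / 1000 = 636.5 kN → 0.75 × 636.5 = 477 kN.
Bearing (1.2 l_c t F_u ≤ 2.4 d t F_u): upper limit = 2.4·24·6·400 / 1000 = 138.2 kN.
  Edge l_c = 55 − 27/2 = 41.5 → r_n = 119.5 kN; interior l_c = 100 − 27 = 73 → r_n = 138.2 kN.
  R_n,bearing = 1·119.5 + 2·138.2 = 396 kN → 0.75 × 396 = 297 kN.
Bearing governs: 297 kN.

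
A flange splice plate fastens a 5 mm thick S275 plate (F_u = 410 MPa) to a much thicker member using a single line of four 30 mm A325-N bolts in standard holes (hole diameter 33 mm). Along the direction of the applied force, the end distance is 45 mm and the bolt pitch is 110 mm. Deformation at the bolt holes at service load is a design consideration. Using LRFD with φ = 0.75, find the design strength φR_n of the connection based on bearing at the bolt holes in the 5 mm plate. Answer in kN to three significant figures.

Per bolt r_n = 1.2 l_c t F_u ≤ 2.4 d t F_u; upper limit = 2.4 × 30 × 5 × 410 / 1000 = 147.6 kN.
Edge bolt: l_c = 45 − 33/2 = 28.5 mm → 1.2 × 28.5 × 5 × 410 / 1000 = 70.11 → r_n = 70.11 kN.
Interior bolts: l_c = 110 − 33 = 77 mm → 1.2 × 77 × 5 × 410 / 1000 = 189.4 → r_n = 147.6 kN.
R_n = 1 × 70.11 + 3 × 147.6 = 512.9 kN.
Design strength φR_n = 0.75 × 512.9 = 385 kN.

385 kN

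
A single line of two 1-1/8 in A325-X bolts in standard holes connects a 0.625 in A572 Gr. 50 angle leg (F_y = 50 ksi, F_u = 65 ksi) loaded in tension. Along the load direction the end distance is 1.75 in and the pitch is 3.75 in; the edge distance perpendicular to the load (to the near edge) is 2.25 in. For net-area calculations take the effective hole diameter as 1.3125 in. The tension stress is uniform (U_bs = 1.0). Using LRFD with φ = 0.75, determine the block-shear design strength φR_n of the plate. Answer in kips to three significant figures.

113 kips

Shear plane L_v = 1.75 + 1·3.75 = 5.5 in; A_gv = 5.5 × 0.625 = 3.438 in².
A_nv = (5.5 − 1.5·1.3125) × 0.625 = 2.207 in².
A_nt = (2.25 − 0.5·1.3125) × 0.625 = 0.9961 in².
0.6 F_u A_nv = 86.07 kips; 0.6 F_y A_gv = 103.1 kips → shear rupture governs the shear term.
R_n = 86.07 + 1.0 × 65 × 0.9961 = 150.8 kips.
Design strength φR_n = 0.75 × 150.8 = 113 kips.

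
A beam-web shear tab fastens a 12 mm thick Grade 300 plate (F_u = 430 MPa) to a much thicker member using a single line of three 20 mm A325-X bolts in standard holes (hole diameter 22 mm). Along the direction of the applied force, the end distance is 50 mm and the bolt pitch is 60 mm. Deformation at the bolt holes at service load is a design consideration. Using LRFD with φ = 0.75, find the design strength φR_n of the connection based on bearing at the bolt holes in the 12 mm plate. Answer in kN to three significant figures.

Per bolt r_n = 1.2 l_c t F_u ≤ 2.4 d t F_u; upper limit = 2.4 × 20 × 12 × 430 / 1000 = 247.7 kN.
Edge bolt: l_c = 50 − 22/2 = 39 mm → 1.2 × 39 × 12 × 430 / 1000 = 241.5 → r_n = 241.5 kN.
Interior bolts: l_c = 60 − 22 = 38 mm → 1.2 × 38 × 12 × 430 / 1000 = 235.3 → r_n = 235.3 kN.
R_n = 1 × 241.5 + 2 × 235.3 = 712.1 kN.
Design strength φR_n = 0.75 × 712.1 = 534 kN.

534 kN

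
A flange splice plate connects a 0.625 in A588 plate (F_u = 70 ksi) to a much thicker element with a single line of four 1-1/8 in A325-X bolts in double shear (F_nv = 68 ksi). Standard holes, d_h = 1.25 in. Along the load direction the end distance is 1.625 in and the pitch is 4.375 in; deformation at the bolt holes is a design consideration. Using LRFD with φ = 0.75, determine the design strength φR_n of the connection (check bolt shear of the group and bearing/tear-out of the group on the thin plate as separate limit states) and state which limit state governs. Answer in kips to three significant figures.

305 kips (bearing governs)

Bolt shear: A_b = π·1.125²/4 = 0.994 in²; R_n = 68 × 0.994 × 4 × 2 = 540.7 kips → 0.75 × 540.7 = 406 kips.
Bearing (1.2 l_c t F_u ≤ 2.4 d t F_u): upper limit = 2.4·1.125·0.625·70 = 118.1 kips.
  Edge l_c = 1.625 − 1.25/2 = 1 → r_n = 52.5 kips; interior l_c = 4.375 − 1.25 = 3.125 → r_n = 118.1 kips.
  R_n,bearing = 1·52.5 + 3·118.1 = 406.9 kips → 0.75 × 406.9 = 305 kips.
Bearing governs: 305 kips.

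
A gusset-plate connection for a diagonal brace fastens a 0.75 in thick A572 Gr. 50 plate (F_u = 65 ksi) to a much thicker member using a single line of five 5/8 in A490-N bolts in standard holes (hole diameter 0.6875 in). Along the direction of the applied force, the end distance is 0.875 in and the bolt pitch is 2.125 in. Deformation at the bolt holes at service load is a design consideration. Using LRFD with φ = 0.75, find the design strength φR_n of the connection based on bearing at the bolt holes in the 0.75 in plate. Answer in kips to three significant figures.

Per bolt r_n = 1.2 l_c t F_u ≤ 2.4 d t F_u; upper limit = 2.4 × 0.625 × 0.75 × 65 = 73.12 kips.
Edge bolt: l_c = 0.875 − 0.6875/2 = 0.5312 in → 1.2 × 0.5312 × 0.75 × 65 = 31.08 → r_n = 31.08 kips.
Interior bolts: l_c = 2.125 − 0.6875 = 1.438 in → 1.2 × 1.438 × 0.75 × 65 = 84.09 → r_n = 73.12 kips.
R_n = 1 × 31.08 + 4 × 73.12 = 323.6 kips.
Design strength φR_n = 0.75 × 323.6 = 243 kips.

243 kips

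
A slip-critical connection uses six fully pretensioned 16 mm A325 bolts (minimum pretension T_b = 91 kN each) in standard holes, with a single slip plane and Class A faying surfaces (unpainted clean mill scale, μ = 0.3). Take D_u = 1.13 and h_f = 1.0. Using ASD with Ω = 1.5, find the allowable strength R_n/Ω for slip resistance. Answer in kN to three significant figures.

R_n = μ · D_u · h_f · T_b · n_s · n_b = 0.3 × 1.13 × 1.0 × 91 × 1 × 6 = 185.1 kN.
Allowable strength R_n/Ω = 185.1 / 1.5 = 123 kN.

123 kN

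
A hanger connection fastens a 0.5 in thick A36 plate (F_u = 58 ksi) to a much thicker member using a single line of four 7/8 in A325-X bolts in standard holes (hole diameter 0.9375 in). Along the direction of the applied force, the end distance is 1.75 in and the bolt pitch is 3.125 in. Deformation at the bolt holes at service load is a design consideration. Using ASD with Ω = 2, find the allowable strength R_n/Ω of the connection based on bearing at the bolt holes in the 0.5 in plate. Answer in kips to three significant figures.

Per bolt r_n = 1.2 l_c t F_u ≤ 2.4 d t F_u; upper limit = 2.4 × 0.875 × 0.5 × 58 = 60.9 kips.
Edge bolt: l_c = 1.75 − 0.9375/2 = 1.281 in → 1.2 × 1.281 × 0.5 × 58 = 44.59 → r_n = 44.59 kips.
Interior bolts: l_c = 3.125 − 0.9375 = 2.188 in → 1.2 × 2.188 × 0.5 × 58 = 76.12 → r_n = 60.9 kips.
R_n = 1 × 44.59 + 3 × 60.9 = 227.3 kips.
Allowable strength R_n/Ω = 227.3 / 2 = 114 kips.

114 kips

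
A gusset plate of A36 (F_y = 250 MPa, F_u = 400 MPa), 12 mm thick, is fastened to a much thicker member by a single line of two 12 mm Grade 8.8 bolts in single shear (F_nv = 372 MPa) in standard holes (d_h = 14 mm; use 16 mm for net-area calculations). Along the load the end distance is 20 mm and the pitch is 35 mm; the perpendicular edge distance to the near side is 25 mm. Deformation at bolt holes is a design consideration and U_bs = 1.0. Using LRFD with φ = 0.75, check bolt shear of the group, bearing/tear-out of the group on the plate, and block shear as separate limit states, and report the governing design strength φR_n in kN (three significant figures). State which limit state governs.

Bolt shear: A_b = π·12²/4 = 113.1 mm²; R_n = 372 × 113.1 × 2 × 1 / 1000 = 84.14 kN → 0.75 × 84.14 = 63.1 kN.
Bearing: edge l_c = 13, r_n = 74.88 kN; interior l_c = 21, r_n = 121 kN; R_n = 74.88 + 1·121 = 195.8 kN → 147 kN.
Block shear: A_gv = 660, A_nv = 372, A_nt = 204 mm²; R_n = min(0.6F_uA_nv, 0.6F_yA_gv) + U_bs·F_u·A_nt = 170.9 kN → 128 kN.
Bolt shear governs: 63.1 kN.

63.1 kN (bolt shear governs)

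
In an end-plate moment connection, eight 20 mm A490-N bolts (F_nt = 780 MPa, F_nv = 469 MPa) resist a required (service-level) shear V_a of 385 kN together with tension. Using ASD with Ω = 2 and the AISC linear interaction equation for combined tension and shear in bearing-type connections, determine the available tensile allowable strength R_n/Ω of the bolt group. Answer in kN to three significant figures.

634 kN

A_b = π·20²/4 = 314.2 mm²; f_rv = 385 × 1000 / (8 × 314.2) = 153.2 MPa.
F'_nt = 1.3 F_nt − (Ω F_nt / F_nv) f_rv = 1.3·780 − (2·780/469)·153.2 = 504.5 MPa, capped at F_nt → F'_nt = 504.5 MPa.
R_n = F'_nt · A_b · n = 504.5 × 314.2 × 8 / 1000 = 1268 kN.
Allowable strength R_n/Ω = 1268 / 2 = 634 kN.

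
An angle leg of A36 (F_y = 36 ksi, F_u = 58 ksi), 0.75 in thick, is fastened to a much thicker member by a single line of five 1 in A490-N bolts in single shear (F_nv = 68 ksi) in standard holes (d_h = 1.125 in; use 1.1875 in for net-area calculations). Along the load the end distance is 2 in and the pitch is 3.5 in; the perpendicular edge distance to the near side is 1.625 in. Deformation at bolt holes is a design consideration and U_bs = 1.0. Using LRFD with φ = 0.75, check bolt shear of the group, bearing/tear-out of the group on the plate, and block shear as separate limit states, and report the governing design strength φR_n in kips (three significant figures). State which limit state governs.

200 kips (bolt shear governs)

Bolt shear: A_b = π·1²/4 = 0.7854 in²; R_n = 68 × 0.7854 × 5 × 1 = 267 kips → 0.75 × 267 = 200 kips.
Bearing: edge l_c = 1.438, r_n = 75.04 kips; interior l_c = 2.375, r_n = 104.4 kips; R_n = 75.04 + 4·104.4 = 492.6 kips → 369 kips.
Block shear: A_gv = 12, A_nv = 7.992, A_nt = 0.7734 in²; R_n = min(0.6F_uA_nv, 0.6F_yA_gv) + U_bs·F_u·A_nt = 304.1 kips → 228 kips.
Bolt shear governs: 200 kips.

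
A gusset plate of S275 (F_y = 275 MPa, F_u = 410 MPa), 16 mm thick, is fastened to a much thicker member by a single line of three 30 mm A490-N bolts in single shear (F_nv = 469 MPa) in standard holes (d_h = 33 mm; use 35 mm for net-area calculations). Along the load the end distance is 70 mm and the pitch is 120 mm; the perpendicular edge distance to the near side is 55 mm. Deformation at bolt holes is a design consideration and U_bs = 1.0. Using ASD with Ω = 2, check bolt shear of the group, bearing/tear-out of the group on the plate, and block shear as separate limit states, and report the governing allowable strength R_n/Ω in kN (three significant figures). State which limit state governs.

497 kN (bolt shear governs)

Bolt shear: A_b = π·30²/4 = 706.9 mm²; R_n = 469 × 706.9 × 3 × 1 / 1000 = 994.5 kN → 994.5 / 2 = 497 kN.
Bearing: edge l_c = 53.5, r_n = 421.2 kN; interior l_c = 87, r_n = 472.3 kN; R_n = 421.2 + 2·472.3 = 1366 kN → 683 kN.
Block shear: A_gv = 4960, A_nv = 3560, A_nt = 600 mm²; R_n = min(0.6F_uA_nv, 0.6F_yA_gv) + U_bs·F_u·A_nt = 1064 kN → 532 kN.
Bolt shear governs: 497 kN.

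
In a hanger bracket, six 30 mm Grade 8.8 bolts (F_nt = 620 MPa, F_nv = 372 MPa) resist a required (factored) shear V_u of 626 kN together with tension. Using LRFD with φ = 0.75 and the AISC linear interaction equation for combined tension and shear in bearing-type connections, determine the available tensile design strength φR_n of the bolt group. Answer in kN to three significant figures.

A_b = π·30²/4 = 706.9 mm²; f_rv = 626 × 1000 / (6 × 706.9) = 147.6 MPa.
F'_nt = 1.3 F_nt − (F_nt / φF_nv) f_rv = 1.3·620 − (620/(0.75·372))·147.6 = 478 MPa, capped at F_nt → F'_nt = 478 MPa.
R_n = F'_nt · A_b · n = 478 × 706.9 × 6 / 1000 = 2027 kN.
Design strength φR_n = 0.75 × 2027 = 1520 kN.

1520 kN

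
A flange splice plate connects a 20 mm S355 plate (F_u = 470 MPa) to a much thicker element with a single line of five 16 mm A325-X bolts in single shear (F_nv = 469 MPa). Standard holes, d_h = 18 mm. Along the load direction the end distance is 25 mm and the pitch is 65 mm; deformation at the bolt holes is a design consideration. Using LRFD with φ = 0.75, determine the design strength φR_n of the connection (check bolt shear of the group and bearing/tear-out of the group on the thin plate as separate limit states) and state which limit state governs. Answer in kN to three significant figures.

354 kN (bolt shear governs)

Bolt shear: A_b = π·16²/4 = 201.1 mm²; R_n = 469 × 201.1 × 5 × 1 / 1000 = 471.5 kN → 0.75 × 471.5 = 354 kN.
Bearing (1.2 l_c t F_u ≤ 2.4 d t F_u): upper limit = 2.4·16·20·470 / 1000 = 361 kN.
  Edge l_c = 25 − 18/2 = 16 → r_n = 180.5 kN; interior l_c = 65 − 18 = 47 → r_n = 361 kN.
  R_n,bearing = 1·180.5 + 4·361 = 1624 kN → 0.75 × 1624 = 1220 kN.
Bolt shear governs: 354 kN.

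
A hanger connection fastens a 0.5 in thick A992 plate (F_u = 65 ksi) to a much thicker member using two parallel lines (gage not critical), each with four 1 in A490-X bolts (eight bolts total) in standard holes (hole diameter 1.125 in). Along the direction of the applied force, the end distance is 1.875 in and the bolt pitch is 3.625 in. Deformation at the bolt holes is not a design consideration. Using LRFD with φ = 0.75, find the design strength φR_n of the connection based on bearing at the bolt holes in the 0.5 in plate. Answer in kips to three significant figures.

Per bolt r_n = 1.5 l_c t F_u ≤ 3.0 d t F_u; upper limit = 3.0 × 1 × 0.5 × 65 = 97.5 kips.
Edge bolt: l_c = 1.875 − 1.125/2 = 1.312 in → 1.5 × 1.312 × 0.5 × 65 = 63.98 → r_n = 63.98 kips.
Interior bolts: l_c = 3.625 − 1.125 = 2.5 in → 1.5 × 2.5 × 0.5 × 65 = 121.9 → r_n = 97.5 kips.
R_n = 2 × 63.98 + 6 × 97.5 = 713 kips.
Design strength φR_n = 0.75 × 713 = 535 kips.

535 kips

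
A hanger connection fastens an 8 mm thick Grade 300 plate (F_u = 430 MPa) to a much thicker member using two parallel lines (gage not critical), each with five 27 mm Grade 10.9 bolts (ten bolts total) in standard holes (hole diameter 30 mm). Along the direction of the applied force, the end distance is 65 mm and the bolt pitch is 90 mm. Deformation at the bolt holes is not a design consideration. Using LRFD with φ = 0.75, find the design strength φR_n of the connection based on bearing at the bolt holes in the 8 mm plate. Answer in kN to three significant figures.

2060 kN

Per bolt r_n = 1.5 l_c t F_u ≤ 3.0 d t F_u; upper limit = 3.0 × 27 × 8 × 430 / 1000 = 278.6 kN.
Edge bolt: l_c = 65 − 30/2 = 50 mm → 1.5 × 50 × 8 × 430 / 1000 = 258 → r_n = 258 kN.
Interior bolts: l_c = 90 − 30 = 60 mm → 1.5 × 60 × 8 × 430 / 1000 = 309.6 → r_n = 278.6 kN.
R_n = 2 × 258 + 8 × 278.6 = 2745 kN.
Design strength φR_n = 0.75 × 2745 = 2060 kN.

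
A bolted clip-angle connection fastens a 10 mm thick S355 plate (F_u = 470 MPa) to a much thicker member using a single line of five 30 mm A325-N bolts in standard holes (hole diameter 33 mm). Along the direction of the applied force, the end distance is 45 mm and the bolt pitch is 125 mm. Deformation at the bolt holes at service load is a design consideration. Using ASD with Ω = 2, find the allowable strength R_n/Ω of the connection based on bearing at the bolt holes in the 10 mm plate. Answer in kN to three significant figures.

Per bolt r_n = 1.2 l_c t F_u ≤ 2.4 d t F_u; upper limit = 2.4 × 30 × 10 × 470 / 1000 = 338.4 kN.
Edge bolt: l_c = 45 − 33/2 = 28.5 mm → 1.2 × 28.5 × 10 × 470 / 1000 = 160.7 → r_n = 160.7 kN.
Interior bolts: l_c = 125 − 33 = 92 mm → 1.2 × 92 × 10 × 470 / 1000 = 518.9 → r_n = 338.4 kN.
R_n = 1 × 160.7 + 4 × 338.4 = 1514 kN.
Allowable strength R_n/Ω = 1514 / 2 = 757 kN.

757 kN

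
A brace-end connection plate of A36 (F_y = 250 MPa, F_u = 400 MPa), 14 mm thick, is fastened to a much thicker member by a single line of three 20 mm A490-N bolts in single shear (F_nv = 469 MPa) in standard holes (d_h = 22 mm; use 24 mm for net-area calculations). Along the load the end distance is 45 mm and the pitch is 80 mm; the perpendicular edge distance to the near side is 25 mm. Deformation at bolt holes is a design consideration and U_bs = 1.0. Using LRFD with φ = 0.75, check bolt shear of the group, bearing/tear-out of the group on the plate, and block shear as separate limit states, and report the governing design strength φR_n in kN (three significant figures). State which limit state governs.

Bolt shear: A_b = π·20²/4 = 314.2 mm²; R_n = 469 × 314.2 × 3 × 1 / 1000 = 442 kN → 0.75 × 442 = 332 kN.
Bearing: edge l_c = 34, r_n = 228.5 kN; interior l_c = 58, r_n = 268.8 kN; R_n = 228.5 + 2·268.8 = 766.1 kN → 575 kN.
Block shear: A_gv = 2870, A_nv = 2030, A_nt = 182 mm²; R_n = min(0.6F_uA_nv, 0.6F_yA_gv) + U_bs·F_u·A_nt = 503.3 kN → 377 kN.
Bolt shear governs: 332 kN.

332 kN (bolt shear governs)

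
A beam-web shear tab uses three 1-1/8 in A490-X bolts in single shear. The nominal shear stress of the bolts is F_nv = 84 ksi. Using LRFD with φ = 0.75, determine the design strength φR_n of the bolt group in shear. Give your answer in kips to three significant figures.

A_b = π × 1.125² / 4 = 0.994 in².
R_n = F_nv · A_b · n · n_s = 84 × 0.994 × 3 × 1 = 250.5 kips.
Design strength φR_n = 0.75 × 250.5 = 188 kips.

188 kips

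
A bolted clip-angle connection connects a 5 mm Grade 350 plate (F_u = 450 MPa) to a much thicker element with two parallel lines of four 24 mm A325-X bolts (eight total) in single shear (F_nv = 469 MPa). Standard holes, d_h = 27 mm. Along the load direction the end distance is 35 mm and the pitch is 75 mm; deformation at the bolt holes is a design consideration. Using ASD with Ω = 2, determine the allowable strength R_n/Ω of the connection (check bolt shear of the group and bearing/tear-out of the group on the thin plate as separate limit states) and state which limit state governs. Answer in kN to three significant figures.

447 kN (bearing governs)

Bolt shear: A_b = π·24²/4 = 452.4 mm²; R_n = 469 × 452.4 × 8 × 1 / 1000 = 1697 kN → 1697 / 2 = 849 kN.
Bearing (1.2 l_c t F_u ≤ 2.4 d t F_u): upper limit = 2.4·24·5·450 / 1000 = 129.6 kN.
  Edge l_c = 35 − 27/2 = 21.5 → r_n = 58.05 kN; interior l_c = 75 − 27 = 48 → r_n = 129.6 kN.
  R_n,bearing = 2·58.05 + 6·129.6 = 893.7 kN → 893.7 / 2 = 447 kN.
Bearing governs: 447 kN.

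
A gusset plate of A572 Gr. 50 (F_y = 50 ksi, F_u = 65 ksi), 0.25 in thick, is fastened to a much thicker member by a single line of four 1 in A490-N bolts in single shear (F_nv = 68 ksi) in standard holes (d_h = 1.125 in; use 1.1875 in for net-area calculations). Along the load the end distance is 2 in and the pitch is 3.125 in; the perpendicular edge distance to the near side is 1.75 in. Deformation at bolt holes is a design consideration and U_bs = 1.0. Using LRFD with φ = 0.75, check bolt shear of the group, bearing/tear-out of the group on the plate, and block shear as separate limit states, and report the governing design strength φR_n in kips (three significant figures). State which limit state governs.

Bolt shear: A_b = π·1²/4 = 0.7854 in²; R_n = 68 × 0.7854 × 4 × 1 = 213.6 kips → 0.75 × 213.6 = 160 kips.
Bearing: edge l_c = 1.438, r_n = 28.03 kips; interior l_c = 2, r_n = 39 kips; R_n = 28.03 + 3·39 = 145 kips → 109 kips.
Block shear: A_gv = 2.844, A_nv = 1.805, A_nt = 0.2891 in²; R_n = min(0.6F_uA_nv, 0.6F_yA_gv) + U_bs·F_u·A_nt = 89.17 kips → 66.9 kips.
Block shear governs: 66.9 kips.

66.9 kips (block shear governs)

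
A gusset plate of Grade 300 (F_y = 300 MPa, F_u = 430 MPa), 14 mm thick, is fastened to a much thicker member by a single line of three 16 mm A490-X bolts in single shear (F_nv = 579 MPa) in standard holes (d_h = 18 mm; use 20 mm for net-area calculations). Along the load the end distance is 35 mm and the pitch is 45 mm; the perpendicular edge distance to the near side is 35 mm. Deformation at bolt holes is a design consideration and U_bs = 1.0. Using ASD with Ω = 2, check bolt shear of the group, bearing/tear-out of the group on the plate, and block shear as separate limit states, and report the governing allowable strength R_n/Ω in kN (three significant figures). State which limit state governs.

Bolt shear: A_b = π·16²/4 = 201.1 mm²; R_n = 579 × 201.1 × 3 × 1 / 1000 = 349.2 kN → 349.2 / 2 = 175 kN.
Bearing: edge l_c = 26, r_n = 187.8 kN; interior l_c = 27, r_n = 195 kN; R_n = 187.8 + 2·195 = 577.9 kN → 289 kN.
Block shear: A_gv = 1750, A_nv = 1050, A_nt = 350 mm²; R_n = min(0.6F_uA_nv, 0.6F_yA_gv) + U_bs·F_u·A_nt = 421.4 kN → 211 kN.
Bolt shear governs: 175 kN.

175 kN (bolt shear governs)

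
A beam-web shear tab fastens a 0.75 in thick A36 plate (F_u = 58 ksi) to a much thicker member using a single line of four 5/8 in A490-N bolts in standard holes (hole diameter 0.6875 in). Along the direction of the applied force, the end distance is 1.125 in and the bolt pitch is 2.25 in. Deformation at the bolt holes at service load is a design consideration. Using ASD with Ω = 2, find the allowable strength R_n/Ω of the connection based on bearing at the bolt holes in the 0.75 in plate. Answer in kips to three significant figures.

118 kips

Per bolt r_n = 1.2 l_c t F_u ≤ 2.4 d t F_u; upper limit = 2.4 × 0.625 × 0.75 × 58 = 65.25 kips.
Edge bolt: l_c = 1.125 − 0.6875/2 = 0.7812 in → 1.2 × 0.7812 × 0.75 × 58 = 40.78 → r_n = 40.78 kips.
Interior bolts: l_c = 2.25 − 0.6875 = 1.562 in → 1.2 × 1.562 × 0.75 × 58 = 81.56 → r_n = 65.25 kips.
R_n = 1 × 40.78 + 3 × 65.25 = 236.5 kips.
Allowable strength R_n/Ω = 236.5 / 2 = 118 kips.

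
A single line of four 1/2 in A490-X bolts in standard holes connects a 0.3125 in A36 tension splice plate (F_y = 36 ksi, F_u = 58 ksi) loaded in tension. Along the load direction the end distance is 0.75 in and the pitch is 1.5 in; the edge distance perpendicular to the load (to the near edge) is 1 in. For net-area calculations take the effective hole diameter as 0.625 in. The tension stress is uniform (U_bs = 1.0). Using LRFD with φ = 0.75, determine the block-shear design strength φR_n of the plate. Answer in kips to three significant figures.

34.3 kips

Shear plane L_v = 0.75 + 3·1.5 = 5.25 in; A_gv = 5.25 × 0.3125 = 1.641 in².
A_nv = (5.25 − 3.5·0.625) × 0.3125 = 0.957 in².
A_nt = (1 − 0.5·0.625) × 0.3125 = 0.2148 in².
0.6 F_u A_nv = 33.3 kips; 0.6 F_y A_gv = 35.44 kips → shear rupture governs the shear term.
R_n = 33.3 + 1.0 × 58 × 0.2148 = 45.77 kips.
Design strength φR_n = 0.75 × 45.77 = 34.3 kips.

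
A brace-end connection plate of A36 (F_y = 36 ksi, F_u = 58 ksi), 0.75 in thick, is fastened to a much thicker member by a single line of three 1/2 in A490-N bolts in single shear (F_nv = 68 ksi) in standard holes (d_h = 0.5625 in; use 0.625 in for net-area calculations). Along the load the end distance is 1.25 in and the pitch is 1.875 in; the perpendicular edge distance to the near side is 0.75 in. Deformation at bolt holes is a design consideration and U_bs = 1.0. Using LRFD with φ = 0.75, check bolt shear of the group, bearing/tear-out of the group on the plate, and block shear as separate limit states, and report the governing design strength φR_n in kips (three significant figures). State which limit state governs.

Bolt shear: A_b = π·0.5²/4 = 0.1963 in²; R_n = 68 × 0.1963 × 3 × 1 = 40.06 kips → 0.75 × 40.06 = 30 kips.
Bearing: edge l_c = 0.9688, r_n = 50.57 kips; interior l_c = 1.312, r_n = 52.2 kips; R_n = 50.57 + 2·52.2 = 155 kips → 116 kips.
Block shear: A_gv = 3.75, A_nv = 2.578, A_nt = 0.3281 in²; R_n = min(0.6F_uA_nv, 0.6F_yA_gv) + U_bs·F_u·A_nt = 100 kips → 75 kips.
Bolt shear governs: 30 kips.

30 kips (bolt shear governs)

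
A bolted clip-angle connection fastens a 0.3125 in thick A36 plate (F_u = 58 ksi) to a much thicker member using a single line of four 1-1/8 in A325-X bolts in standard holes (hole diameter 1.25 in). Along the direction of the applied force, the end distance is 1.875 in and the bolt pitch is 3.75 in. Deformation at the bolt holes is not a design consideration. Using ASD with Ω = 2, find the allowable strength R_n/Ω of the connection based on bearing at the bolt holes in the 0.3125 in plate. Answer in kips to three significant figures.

Per bolt r_n = 1.5 l_c t F_u ≤ 3.0 d t F_u; upper limit = 3.0 × 1.125 × 0.3125 × 58 = 61.17 kips.
Edge bolt: l_c = 1.875 − 1.25/2 = 1.25 in → 1.5 × 1.25 × 0.3125 × 58 = 33.98 → r_n = 33.98 kips.
Interior bolts: l_c = 3.75 − 1.25 = 2.5 in → 1.5 × 2.5 × 0.3125 × 58 = 67.97 → r_n = 61.17 kips.
R_n = 1 × 33.98 + 3 × 61.17 = 217.5 kips.
Allowable strength R_n/Ω = 217.5 / 2 = 109 kips.

109 kips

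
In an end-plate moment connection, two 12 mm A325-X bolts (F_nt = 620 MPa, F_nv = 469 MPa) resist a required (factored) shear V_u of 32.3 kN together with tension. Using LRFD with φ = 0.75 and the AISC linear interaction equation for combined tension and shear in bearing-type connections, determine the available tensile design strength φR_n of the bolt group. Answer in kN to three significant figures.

94 kN

A_b = π·12²/4 = 113.1 mm²; f_rv = 32.3 × 1000 / (2 × 113.1) = 142.8 MPa.
F'_nt = 1.3 F_nt − (F_nt / φF_nv) f_rv = 1.3·620 − (620/(0.75·469))·142.8 = 554.3 MPa, capped at F_nt → F'_nt = 554.3 MPa.
R_n = F'_nt · A_b · n = 554.3 × 113.1 × 2 / 1000 = 125.4 kN.
Design strength φR_n = 0.75 × 125.4 = 94 kN.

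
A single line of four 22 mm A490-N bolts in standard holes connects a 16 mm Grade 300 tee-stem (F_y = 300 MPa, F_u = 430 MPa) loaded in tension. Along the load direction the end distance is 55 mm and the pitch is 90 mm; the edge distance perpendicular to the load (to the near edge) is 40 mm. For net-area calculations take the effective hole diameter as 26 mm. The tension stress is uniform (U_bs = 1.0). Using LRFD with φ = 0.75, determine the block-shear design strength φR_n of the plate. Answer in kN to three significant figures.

841 kN

Shear plane L_v = 55 + 3·90 = 325 mm; A_gv = 325 × 16 = 5200 mm².
A_nv = (325 − 3.5·26) × 16 = 3744 mm².
A_nt = (40 − 0.5·26) × 16 = 432 mm².
0.6 F_u A_nv = 966 kN; 0.6 F_y A_gv = 936 kN → shear yielding governs the shear term.
R_n = 936 + 1.0 × 430 × 432 / 1000 = 1122 kN.
Design strength φR_n = 0.75 × 1122 = 841 kN.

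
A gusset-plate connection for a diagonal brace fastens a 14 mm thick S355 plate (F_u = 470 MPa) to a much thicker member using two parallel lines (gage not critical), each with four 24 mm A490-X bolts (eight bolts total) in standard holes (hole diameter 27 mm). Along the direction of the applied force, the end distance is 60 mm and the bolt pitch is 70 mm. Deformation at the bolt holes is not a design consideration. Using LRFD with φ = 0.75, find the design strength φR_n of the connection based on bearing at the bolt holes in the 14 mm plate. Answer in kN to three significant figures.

2600 kN

Per bolt r_n = 1.5 l_c t F_u ≤ 3.0 d t F_u; upper limit = 3.0 × 24 × 14 × 470 / 1000 = 473.8 kN.
Edge bolt: l_c = 60 − 27/2 = 46.5 mm → 1.5 × 46.5 × 14 × 470 / 1000 = 459 → r_n = 459 kN.
Interior bolts: l_c = 70 − 27 = 43 mm → 1.5 × 43 × 14 × 470 / 1000 = 424.4 → r_n = 424.4 kN.
R_n = 2 × 459 + 6 × 424.4 = 3464 kN.
Design strength φR_n = 0.75 × 3464 = 2600 kN.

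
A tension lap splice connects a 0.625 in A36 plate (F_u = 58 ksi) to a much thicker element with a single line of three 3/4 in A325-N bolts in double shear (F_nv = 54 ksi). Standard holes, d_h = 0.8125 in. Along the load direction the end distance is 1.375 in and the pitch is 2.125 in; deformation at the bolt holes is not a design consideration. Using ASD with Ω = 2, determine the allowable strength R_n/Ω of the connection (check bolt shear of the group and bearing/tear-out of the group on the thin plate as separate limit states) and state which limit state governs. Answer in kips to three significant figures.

Bolt shear: A_b = π·0.75²/4 = 0.4418 in²; R_n = 54 × 0.4418 × 3 × 2 = 143.1 kips → 143.1 / 2 = 71.6 kips.
Bearing (1.5 l_c t F_u ≤ 3.0 d t F_u): upper limit = 3.0·0.75·0.625·58 = 81.56 kips.
  Edge l_c = 1.375 − 0.8125/2 = 0.9688 → r_n = 52.68 kips; interior l_c = 2.125 − 0.8125 = 1.312 → r_n = 71.37 kips.
  R_n,bearing = 1·52.68 + 2·71.37 = 195.4 kips → 195.4 / 2 = 97.7 kips.
Bolt shear governs: 71.6 kips.

71.6 kips (bolt shear governs)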